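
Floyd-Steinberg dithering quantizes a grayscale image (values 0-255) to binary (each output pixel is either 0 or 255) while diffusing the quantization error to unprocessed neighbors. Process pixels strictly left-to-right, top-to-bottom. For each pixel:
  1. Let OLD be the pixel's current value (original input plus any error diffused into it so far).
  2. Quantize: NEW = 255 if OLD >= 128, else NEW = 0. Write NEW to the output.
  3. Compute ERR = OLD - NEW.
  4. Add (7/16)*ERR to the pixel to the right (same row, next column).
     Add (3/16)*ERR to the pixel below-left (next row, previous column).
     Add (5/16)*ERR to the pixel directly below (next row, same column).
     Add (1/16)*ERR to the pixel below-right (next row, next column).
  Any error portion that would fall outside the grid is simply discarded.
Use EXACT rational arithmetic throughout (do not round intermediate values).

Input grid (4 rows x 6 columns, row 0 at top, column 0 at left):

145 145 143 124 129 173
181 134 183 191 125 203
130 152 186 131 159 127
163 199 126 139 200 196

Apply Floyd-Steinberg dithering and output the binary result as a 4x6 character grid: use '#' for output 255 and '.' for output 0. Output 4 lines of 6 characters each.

(0,0): OLD=145 → NEW=255, ERR=-110
(0,1): OLD=775/8 → NEW=0, ERR=775/8
(0,2): OLD=23729/128 → NEW=255, ERR=-8911/128
(0,3): OLD=191575/2048 → NEW=0, ERR=191575/2048
(0,4): OLD=5568097/32768 → NEW=255, ERR=-2787743/32768
(0,5): OLD=71187623/524288 → NEW=255, ERR=-62505817/524288
(1,0): OLD=21093/128 → NEW=255, ERR=-11547/128
(1,1): OLD=107395/1024 → NEW=0, ERR=107395/1024
(1,2): OLD=7560319/32768 → NEW=255, ERR=-795521/32768
(1,3): OLD=24812979/131072 → NEW=255, ERR=-8610381/131072
(1,4): OLD=445991641/8388608 → NEW=0, ERR=445991641/8388608
(1,5): OLD=24654012703/134217728 → NEW=255, ERR=-9571507937/134217728
(2,0): OLD=1990225/16384 → NEW=0, ERR=1990225/16384
(2,1): OLD=119395531/524288 → NEW=255, ERR=-14297909/524288
(2,2): OLD=1348215713/8388608 → NEW=255, ERR=-790879327/8388608
(2,3): OLD=5212683353/67108864 → NEW=0, ERR=5212683353/67108864
(2,4): OLD=412575244299/2147483648 → NEW=255, ERR=-135033085941/2147483648
(2,5): OLD=2766908396285/34359738368 → NEW=0, ERR=2766908396285/34359738368
(3,0): OLD=1642885377/8388608 → NEW=255, ERR=-496209663/8388608
(3,1): OLD=10369192365/67108864 → NEW=255, ERR=-6743567955/67108864
(3,2): OLD=35129619383/536870912 → NEW=0, ERR=35129619383/536870912
(3,3): OLD=5986097946821/34359738368 → NEW=255, ERR=-2775635337019/34359738368
(3,4): OLD=45344343804389/274877906944 → NEW=255, ERR=-24749522466331/274877906944
(3,5): OLD=782162559763019/4398046511104 → NEW=255, ERR=-339339300568501/4398046511104
Row 0: #.#.##
Row 1: #.##.#
Row 2: .##.#.
Row 3: ##.###

Answer: #.#.##
#.##.#
.##.#.
##.###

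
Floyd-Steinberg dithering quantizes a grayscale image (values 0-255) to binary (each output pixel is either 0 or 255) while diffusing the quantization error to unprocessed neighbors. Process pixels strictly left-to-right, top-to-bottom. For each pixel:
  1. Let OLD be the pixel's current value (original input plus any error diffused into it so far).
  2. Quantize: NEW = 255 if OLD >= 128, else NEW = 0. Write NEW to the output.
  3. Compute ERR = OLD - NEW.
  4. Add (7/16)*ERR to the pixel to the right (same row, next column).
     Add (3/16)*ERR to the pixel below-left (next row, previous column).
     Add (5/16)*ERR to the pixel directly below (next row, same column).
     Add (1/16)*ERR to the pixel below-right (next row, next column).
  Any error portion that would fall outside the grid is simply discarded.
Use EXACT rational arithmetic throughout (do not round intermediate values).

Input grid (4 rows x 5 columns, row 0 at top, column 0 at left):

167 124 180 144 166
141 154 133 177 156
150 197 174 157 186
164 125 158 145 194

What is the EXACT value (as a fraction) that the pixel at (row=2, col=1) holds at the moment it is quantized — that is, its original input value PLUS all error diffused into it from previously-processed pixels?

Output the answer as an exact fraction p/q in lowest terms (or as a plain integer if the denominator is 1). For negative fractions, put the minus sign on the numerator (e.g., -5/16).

Answer: 21031679/131072

Derivation:
(0,0): OLD=167 → NEW=255, ERR=-88
(0,1): OLD=171/2 → NEW=0, ERR=171/2
(0,2): OLD=6957/32 → NEW=255, ERR=-1203/32
(0,3): OLD=65307/512 → NEW=0, ERR=65307/512
(0,4): OLD=1817021/8192 → NEW=255, ERR=-271939/8192
(1,0): OLD=4145/32 → NEW=255, ERR=-4015/32
(1,1): OLD=28999/256 → NEW=0, ERR=28999/256
(1,2): OLD=1638979/8192 → NEW=255, ERR=-449981/8192
(1,3): OLD=6037663/32768 → NEW=255, ERR=-2318177/32768
(1,4): OLD=64302557/524288 → NEW=0, ERR=64302557/524288
(2,0): OLD=540797/4096 → NEW=255, ERR=-503683/4096
(2,1): OLD=21031679/131072 → NEW=255, ERR=-12391681/131072
Target (2,1): original=197, with diffused error = 21031679/131072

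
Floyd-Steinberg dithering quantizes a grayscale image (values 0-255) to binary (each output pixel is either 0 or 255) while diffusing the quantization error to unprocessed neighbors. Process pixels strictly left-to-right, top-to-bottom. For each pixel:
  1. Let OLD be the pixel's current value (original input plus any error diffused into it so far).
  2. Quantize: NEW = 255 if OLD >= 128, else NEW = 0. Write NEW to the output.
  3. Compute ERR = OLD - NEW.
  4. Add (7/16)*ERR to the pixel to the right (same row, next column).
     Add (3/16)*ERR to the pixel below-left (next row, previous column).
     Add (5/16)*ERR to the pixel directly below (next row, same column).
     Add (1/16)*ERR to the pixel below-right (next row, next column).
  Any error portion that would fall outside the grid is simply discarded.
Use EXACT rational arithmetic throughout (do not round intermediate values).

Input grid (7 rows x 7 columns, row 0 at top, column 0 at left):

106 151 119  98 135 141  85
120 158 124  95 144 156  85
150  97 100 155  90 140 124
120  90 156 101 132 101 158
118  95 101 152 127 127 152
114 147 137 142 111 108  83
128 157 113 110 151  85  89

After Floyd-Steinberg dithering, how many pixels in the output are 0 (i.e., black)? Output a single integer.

Answer: 26

Derivation:
(0,0): OLD=106 → NEW=0, ERR=106
(0,1): OLD=1579/8 → NEW=255, ERR=-461/8
(0,2): OLD=12005/128 → NEW=0, ERR=12005/128
(0,3): OLD=284739/2048 → NEW=255, ERR=-237501/2048
(0,4): OLD=2761173/32768 → NEW=0, ERR=2761173/32768
(0,5): OLD=93252819/524288 → NEW=255, ERR=-40440621/524288
(0,6): OLD=429947333/8388608 → NEW=0, ERR=429947333/8388608
(1,0): OLD=18217/128 → NEW=255, ERR=-14423/128
(1,1): OLD=117663/1024 → NEW=0, ERR=117663/1024
(1,2): OLD=5840395/32768 → NEW=255, ERR=-2515445/32768
(1,3): OLD=6138991/131072 → NEW=0, ERR=6138991/131072
(1,4): OLD=1418623021/8388608 → NEW=255, ERR=-720472019/8388608
(1,5): OLD=7328057021/67108864 → NEW=0, ERR=7328057021/67108864
(1,6): OLD=154585948019/1073741824 → NEW=255, ERR=-119218217101/1073741824
(2,0): OLD=2233669/16384 → NEW=255, ERR=-1944251/16384
(2,1): OLD=31223879/524288 → NEW=0, ERR=31223879/524288
(2,2): OLD=990103701/8388608 → NEW=0, ERR=990103701/8388608
(2,3): OLD=13446790445/67108864 → NEW=255, ERR=-3665969875/67108864
(2,4): OLD=33641714365/536870912 → NEW=0, ERR=33641714365/536870912
(2,5): OLD=3012535178815/17179869184 → NEW=255, ERR=-1368331463105/17179869184
(2,6): OLD=16845065448617/274877906944 → NEW=0, ERR=16845065448617/274877906944
(3,0): OLD=789224437/8388608 → NEW=0, ERR=789224437/8388608
(3,1): OLD=11038465745/67108864 → NEW=255, ERR=-6074294575/67108864
(3,2): OLD=78793278723/536870912 → NEW=255, ERR=-58108803837/536870912
(3,3): OLD=119618687973/2147483648 → NEW=0, ERR=119618687973/2147483648
(3,4): OLD=43321721864181/274877906944 → NEW=255, ERR=-26772144406539/274877906944
(3,5): OLD=107545461914031/2199023255552 → NEW=0, ERR=107545461914031/2199023255552
(3,6): OLD=6810605214100913/35184372088832 → NEW=255, ERR=-2161409668551247/35184372088832
(4,0): OLD=140047628987/1073741824 → NEW=255, ERR=-133756536133/1073741824
(4,1): OLD=-37783841537/17179869184 → NEW=0, ERR=-37783841537/17179869184
(4,2): OLD=19516602196817/274877906944 → NEW=0, ERR=19516602196817/274877906944
(4,3): OLD=385803552292043/2199023255552 → NEW=255, ERR=-174947377873717/2199023255552
(4,4): OLD=1309011878065265/17592186044416 → NEW=0, ERR=1309011878065265/17592186044416
(4,5): OLD=88513383840852081/562949953421312 → NEW=255, ERR=-55038854281582479/562949953421312
(4,6): OLD=838441171515445607/9007199254740992 → NEW=0, ERR=838441171515445607/9007199254740992
(5,0): OLD=20522206976365/274877906944 → NEW=0, ERR=20522206976365/274877906944
(5,1): OLD=405726855992143/2199023255552 → NEW=255, ERR=-155024074173617/2199023255552
(5,2): OLD=1993038039744729/17592186044416 → NEW=0, ERR=1993038039744729/17592186044416
(5,3): OLD=26049458015484829/140737488355328 → NEW=255, ERR=-9838601515123811/140737488355328
(5,4): OLD=723857083762806815/9007199254740992 → NEW=0, ERR=723857083762806815/9007199254740992
(5,5): OLD=9706934576060618031/72057594037927936 → NEW=255, ERR=-8667751903611005649/72057594037927936
(5,6): OLD=61510895069666526433/1152921504606846976 → NEW=0, ERR=61510895069666526433/1152921504606846976
(6,0): OLD=4859415683904245/35184372088832 → NEW=255, ERR=-4112599198747915/35184372088832
(6,1): OLD=61778093093464313/562949953421312 → NEW=0, ERR=61778093093464313/562949953421312
(6,2): OLD=1611396872629207243/9007199254740992 → NEW=255, ERR=-685438937329745717/9007199254740992
(6,3): OLD=5549126184917014037/72057594037927936 → NEW=0, ERR=5549126184917014037/72057594037927936
(6,4): OLD=26356086769248607007/144115188075855872 → NEW=255, ERR=-10393286190094640353/144115188075855872
(6,5): OLD=569715459261770427291/18446744073709551616 → NEW=0, ERR=569715459261770427291/18446744073709551616
(6,6): OLD=32958098894043699160717/295147905179352825856 → NEW=0, ERR=32958098894043699160717/295147905179352825856
Output grid:
  Row 0: .#.#.#.  (4 black, running=4)
  Row 1: #.#.#.#  (3 black, running=7)
  Row 2: #..#.#.  (4 black, running=11)
  Row 3: .##.#.#  (3 black, running=14)
  Row 4: #..#.#.  (4 black, running=18)
  Row 5: .#.#.#.  (4 black, running=22)
  Row 6: #.#.#..  (4 black, running=26)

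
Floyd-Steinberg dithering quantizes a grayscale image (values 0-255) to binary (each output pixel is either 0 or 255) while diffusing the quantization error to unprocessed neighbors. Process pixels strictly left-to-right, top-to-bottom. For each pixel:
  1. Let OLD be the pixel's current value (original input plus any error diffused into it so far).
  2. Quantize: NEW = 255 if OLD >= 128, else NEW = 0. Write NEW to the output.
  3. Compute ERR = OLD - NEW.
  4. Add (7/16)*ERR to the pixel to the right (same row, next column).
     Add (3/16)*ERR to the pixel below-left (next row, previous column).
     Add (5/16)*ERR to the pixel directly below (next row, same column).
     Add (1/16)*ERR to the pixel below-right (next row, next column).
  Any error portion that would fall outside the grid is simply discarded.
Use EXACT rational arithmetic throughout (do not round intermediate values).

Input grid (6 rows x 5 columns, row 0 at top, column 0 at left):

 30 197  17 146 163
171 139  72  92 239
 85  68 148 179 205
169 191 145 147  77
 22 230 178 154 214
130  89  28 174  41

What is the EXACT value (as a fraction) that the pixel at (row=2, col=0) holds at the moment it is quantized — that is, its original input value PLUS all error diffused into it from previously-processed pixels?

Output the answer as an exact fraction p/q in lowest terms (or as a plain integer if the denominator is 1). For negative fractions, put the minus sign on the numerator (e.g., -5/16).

Answer: 1244047/16384

Derivation:
(0,0): OLD=30 → NEW=0, ERR=30
(0,1): OLD=1681/8 → NEW=255, ERR=-359/8
(0,2): OLD=-337/128 → NEW=0, ERR=-337/128
(0,3): OLD=296649/2048 → NEW=255, ERR=-225591/2048
(0,4): OLD=3762047/32768 → NEW=0, ERR=3762047/32768
(1,0): OLD=22011/128 → NEW=255, ERR=-10629/128
(1,1): OLD=92189/1024 → NEW=0, ERR=92189/1024
(1,2): OLD=2854305/32768 → NEW=0, ERR=2854305/32768
(1,3): OLD=15341805/131072 → NEW=0, ERR=15341805/131072
(1,4): OLD=669415079/2097152 → NEW=255, ERR=134641319/2097152
(2,0): OLD=1244047/16384 → NEW=0, ERR=1244047/16384
Target (2,0): original=85, with diffused error = 1244047/16384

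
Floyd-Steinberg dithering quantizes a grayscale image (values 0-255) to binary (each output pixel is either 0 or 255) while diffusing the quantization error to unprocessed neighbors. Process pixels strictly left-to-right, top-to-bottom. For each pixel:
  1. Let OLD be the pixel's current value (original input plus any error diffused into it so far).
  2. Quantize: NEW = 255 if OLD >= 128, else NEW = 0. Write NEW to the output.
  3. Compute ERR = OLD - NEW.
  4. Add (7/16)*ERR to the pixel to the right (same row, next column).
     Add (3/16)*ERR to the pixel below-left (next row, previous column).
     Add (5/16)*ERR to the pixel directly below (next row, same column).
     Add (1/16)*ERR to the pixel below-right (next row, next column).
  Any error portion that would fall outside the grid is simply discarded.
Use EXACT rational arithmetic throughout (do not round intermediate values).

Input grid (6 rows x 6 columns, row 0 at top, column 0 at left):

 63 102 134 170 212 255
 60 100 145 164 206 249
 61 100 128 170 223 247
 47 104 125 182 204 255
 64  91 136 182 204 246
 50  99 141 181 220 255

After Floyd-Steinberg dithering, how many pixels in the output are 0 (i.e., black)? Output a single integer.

(0,0): OLD=63 → NEW=0, ERR=63
(0,1): OLD=2073/16 → NEW=255, ERR=-2007/16
(0,2): OLD=20255/256 → NEW=0, ERR=20255/256
(0,3): OLD=838105/4096 → NEW=255, ERR=-206375/4096
(0,4): OLD=12449007/65536 → NEW=255, ERR=-4262673/65536
(0,5): OLD=237548169/1048576 → NEW=255, ERR=-29838711/1048576
(1,0): OLD=14379/256 → NEW=0, ERR=14379/256
(1,1): OLD=213293/2048 → NEW=0, ERR=213293/2048
(1,2): OLD=12976305/65536 → NEW=255, ERR=-3735375/65536
(1,3): OLD=30426525/262144 → NEW=0, ERR=30426525/262144
(1,4): OLD=3824687223/16777216 → NEW=255, ERR=-453502857/16777216
(1,5): OLD=60187567377/268435456 → NEW=255, ERR=-8263473903/268435456
(2,0): OLD=3213887/32768 → NEW=0, ERR=3213887/32768
(2,1): OLD=176453797/1048576 → NEW=255, ERR=-90933083/1048576
(2,2): OLD=1686446383/16777216 → NEW=0, ERR=1686446383/16777216
(2,3): OLD=32429437815/134217728 → NEW=255, ERR=-1796082825/134217728
(2,4): OLD=902718658789/4294967296 → NEW=255, ERR=-192498001691/4294967296
(2,5): OLD=14849050098323/68719476736 → NEW=255, ERR=-2674416469357/68719476736
(3,0): OLD=1029951823/16777216 → NEW=0, ERR=1029951823/16777216
(3,1): OLD=17278576419/134217728 → NEW=255, ERR=-16946944221/134217728
(3,2): OLD=100118509337/1073741824 → NEW=0, ERR=100118509337/1073741824
(3,3): OLD=14877126044363/68719476736 → NEW=255, ERR=-2646340523317/68719476736
(3,4): OLD=90716652226667/549755813888 → NEW=255, ERR=-49471080314773/549755813888
(3,5): OLD=1765089755468901/8796093022208 → NEW=255, ERR=-477913965194139/8796093022208
(4,0): OLD=127796193729/2147483648 → NEW=0, ERR=127796193729/2147483648
(4,1): OLD=3398098899277/34359738368 → NEW=0, ERR=3398098899277/34359738368
(4,2): OLD=212529031944151/1099511627776 → NEW=255, ERR=-67846433138729/1099511627776
(4,3): OLD=2320840457919699/17592186044416 → NEW=255, ERR=-2165166983406381/17592186044416
(4,4): OLD=30804406549631491/281474976710656 → NEW=0, ERR=30804406549631491/281474976710656
(4,5): OLD=1221720926628336437/4503599627370496 → NEW=255, ERR=73303021648859957/4503599627370496
(5,0): OLD=47905782890551/549755813888 → NEW=0, ERR=47905782890551/549755813888
(5,1): OLD=2817895554522279/17592186044416 → NEW=255, ERR=-1668111886803801/17592186044416
(5,2): OLD=8913899771844125/140737488355328 → NEW=0, ERR=8913899771844125/140737488355328
(5,3): OLD=841777303452746895/4503599627370496 → NEW=255, ERR=-306640601526729585/4503599627370496
(5,4): OLD=1979520664852763055/9007199254740992 → NEW=255, ERR=-317315145106189905/9007199254740992
(5,5): OLD=36246938169676725307/144115188075855872 → NEW=255, ERR=-502434789666522053/144115188075855872
Output grid:
  Row 0: .#.###  (2 black, running=2)
  Row 1: ..#.##  (3 black, running=5)
  Row 2: .#.###  (2 black, running=7)
  Row 3: .#.###  (2 black, running=9)
  Row 4: ..##.#  (3 black, running=12)
  Row 5: .#.###  (2 black, running=14)

Answer: 14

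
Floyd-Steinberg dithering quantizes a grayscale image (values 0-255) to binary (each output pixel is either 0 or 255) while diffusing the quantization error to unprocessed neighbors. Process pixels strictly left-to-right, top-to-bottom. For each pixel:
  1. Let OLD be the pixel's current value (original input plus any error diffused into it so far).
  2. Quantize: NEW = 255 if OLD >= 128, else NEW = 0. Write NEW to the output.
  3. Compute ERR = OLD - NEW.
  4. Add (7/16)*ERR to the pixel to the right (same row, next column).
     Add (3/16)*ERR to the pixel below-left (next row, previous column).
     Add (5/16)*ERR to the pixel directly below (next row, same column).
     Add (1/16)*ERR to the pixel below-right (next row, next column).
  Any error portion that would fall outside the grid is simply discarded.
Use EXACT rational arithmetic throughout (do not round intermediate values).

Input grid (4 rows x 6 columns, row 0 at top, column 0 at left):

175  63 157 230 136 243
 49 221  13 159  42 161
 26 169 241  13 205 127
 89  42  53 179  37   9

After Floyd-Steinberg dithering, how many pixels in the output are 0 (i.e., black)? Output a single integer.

Answer: 13

Derivation:
(0,0): OLD=175 → NEW=255, ERR=-80
(0,1): OLD=28 → NEW=0, ERR=28
(0,2): OLD=677/4 → NEW=255, ERR=-343/4
(0,3): OLD=12319/64 → NEW=255, ERR=-4001/64
(0,4): OLD=111257/1024 → NEW=0, ERR=111257/1024
(0,5): OLD=4760111/16384 → NEW=255, ERR=582191/16384
(1,0): OLD=117/4 → NEW=0, ERR=117/4
(1,1): OLD=7087/32 → NEW=255, ERR=-1073/32
(1,2): OLD=-39361/1024 → NEW=0, ERR=-39361/1024
(1,3): OLD=563853/4096 → NEW=255, ERR=-480627/4096
(1,4): OLD=7175369/262144 → NEW=0, ERR=7175369/262144
(1,5): OLD=800567599/4194304 → NEW=255, ERR=-268979921/4194304
(2,0): OLD=14773/512 → NEW=0, ERR=14773/512
(2,1): OLD=2715907/16384 → NEW=255, ERR=-1462013/16384
(2,2): OLD=43476833/262144 → NEW=255, ERR=-23369887/262144
(2,3): OLD=-125707103/2097152 → NEW=0, ERR=-125707103/2097152
(2,4): OLD=11272345387/67108864 → NEW=255, ERR=-5840414933/67108864
(2,5): OLD=75800807901/1073741824 → NEW=0, ERR=75800807901/1073741824
(3,0): OLD=21308457/262144 → NEW=0, ERR=21308457/262144
(3,1): OLD=72906521/2097152 → NEW=0, ERR=72906521/2097152
(3,2): OLD=394838045/16777216 → NEW=0, ERR=394838045/16777216
(3,3): OLD=159638179405/1073741824 → NEW=255, ERR=-114165985715/1073741824
(3,4): OLD=-233849773935/8589934592 → NEW=0, ERR=-233849773935/8589934592
(3,5): OLD=1884461368319/137438953472 → NEW=0, ERR=1884461368319/137438953472
Output grid:
  Row 0: #.##.#  (2 black, running=2)
  Row 1: .#.#.#  (3 black, running=5)
  Row 2: .##.#.  (3 black, running=8)
  Row 3: ...#..  (5 black, running=13)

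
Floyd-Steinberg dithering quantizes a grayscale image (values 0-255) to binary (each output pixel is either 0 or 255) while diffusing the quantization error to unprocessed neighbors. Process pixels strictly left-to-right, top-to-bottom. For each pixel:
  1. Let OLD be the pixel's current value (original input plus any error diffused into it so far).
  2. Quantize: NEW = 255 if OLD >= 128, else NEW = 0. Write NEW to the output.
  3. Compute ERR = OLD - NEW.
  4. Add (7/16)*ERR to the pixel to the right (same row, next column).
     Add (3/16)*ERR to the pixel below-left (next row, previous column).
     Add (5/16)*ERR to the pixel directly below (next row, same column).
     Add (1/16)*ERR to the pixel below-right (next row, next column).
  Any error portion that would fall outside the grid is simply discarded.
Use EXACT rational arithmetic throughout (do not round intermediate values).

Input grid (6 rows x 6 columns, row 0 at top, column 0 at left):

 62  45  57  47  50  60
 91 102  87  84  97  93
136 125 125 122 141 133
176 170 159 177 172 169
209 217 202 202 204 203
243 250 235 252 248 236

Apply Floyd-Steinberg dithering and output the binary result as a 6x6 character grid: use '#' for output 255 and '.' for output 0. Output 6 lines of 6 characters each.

Answer: ......
.#.#.#
#.#.#.
##.###
####.#
######

Derivation:
(0,0): OLD=62 → NEW=0, ERR=62
(0,1): OLD=577/8 → NEW=0, ERR=577/8
(0,2): OLD=11335/128 → NEW=0, ERR=11335/128
(0,3): OLD=175601/2048 → NEW=0, ERR=175601/2048
(0,4): OLD=2867607/32768 → NEW=0, ERR=2867607/32768
(0,5): OLD=51530529/524288 → NEW=0, ERR=51530529/524288
(1,0): OLD=15859/128 → NEW=0, ERR=15859/128
(1,1): OLD=204005/1024 → NEW=255, ERR=-57115/1024
(1,2): OLD=3632521/32768 → NEW=0, ERR=3632521/32768
(1,3): OLD=23755125/131072 → NEW=255, ERR=-9668235/131072
(1,4): OLD=971938399/8388608 → NEW=0, ERR=971938399/8388608
(1,5): OLD=24142367209/134217728 → NEW=255, ERR=-10083153431/134217728
(2,0): OLD=2691239/16384 → NEW=255, ERR=-1486681/16384
(2,1): OLD=50541533/524288 → NEW=0, ERR=50541533/524288
(2,2): OLD=1547706711/8388608 → NEW=255, ERR=-591388329/8388608
(2,3): OLD=6493374943/67108864 → NEW=0, ERR=6493374943/67108864
(2,4): OLD=431307782557/2147483648 → NEW=255, ERR=-116300547683/2147483648
(2,5): OLD=3197905324827/34359738368 → NEW=0, ERR=3197905324827/34359738368
(3,0): OLD=1390150647/8388608 → NEW=255, ERR=-748944393/8388608
(3,1): OLD=9541189995/67108864 → NEW=255, ERR=-7571570325/67108864
(3,2): OLD=60008932817/536870912 → NEW=0, ERR=60008932817/536870912
(3,3): OLD=8300566745619/34359738368 → NEW=255, ERR=-461166538221/34359738368
(3,4): OLD=47472057175923/274877906944 → NEW=255, ERR=-22621809094797/274877906944
(3,5): OLD=697946939602653/4398046511104 → NEW=255, ERR=-423554920728867/4398046511104
(4,0): OLD=171739554521/1073741824 → NEW=255, ERR=-102064610599/1073741824
(4,1): OLD=2672042427333/17179869184 → NEW=255, ERR=-1708824214587/17179869184
(4,2): OLD=101069850281535/549755813888 → NEW=255, ERR=-39117882259905/549755813888
(4,3): OLD=1391810584244827/8796093022208 → NEW=255, ERR=-851193136418213/8796093022208
(4,4): OLD=16473218056234123/140737488355328 → NEW=0, ERR=16473218056234123/140737488355328
(4,5): OLD=493076734998589421/2251799813685248 → NEW=255, ERR=-81132217491148819/2251799813685248
(5,0): OLD=53503689895711/274877906944 → NEW=255, ERR=-16590176375009/274877906944
(5,1): OLD=1523738184561551/8796093022208 → NEW=255, ERR=-719265536101489/8796093022208
(5,2): OLD=10740261511438037/70368744177664 → NEW=255, ERR=-7203768253866283/70368744177664
(5,3): OLD=437910822891264183/2251799813685248 → NEW=255, ERR=-136298129598474057/2251799813685248
(5,4): OLD=1104701262826995815/4503599627370496 → NEW=255, ERR=-43716642152480665/4503599627370496
(5,5): OLD=16415396500771631987/72057594037927936 → NEW=255, ERR=-1959289978899991693/72057594037927936
Row 0: ......
Row 1: .#.#.#
Row 2: #.#.#.
Row 3: ##.###
Row 4: ####.#
Row 5: ######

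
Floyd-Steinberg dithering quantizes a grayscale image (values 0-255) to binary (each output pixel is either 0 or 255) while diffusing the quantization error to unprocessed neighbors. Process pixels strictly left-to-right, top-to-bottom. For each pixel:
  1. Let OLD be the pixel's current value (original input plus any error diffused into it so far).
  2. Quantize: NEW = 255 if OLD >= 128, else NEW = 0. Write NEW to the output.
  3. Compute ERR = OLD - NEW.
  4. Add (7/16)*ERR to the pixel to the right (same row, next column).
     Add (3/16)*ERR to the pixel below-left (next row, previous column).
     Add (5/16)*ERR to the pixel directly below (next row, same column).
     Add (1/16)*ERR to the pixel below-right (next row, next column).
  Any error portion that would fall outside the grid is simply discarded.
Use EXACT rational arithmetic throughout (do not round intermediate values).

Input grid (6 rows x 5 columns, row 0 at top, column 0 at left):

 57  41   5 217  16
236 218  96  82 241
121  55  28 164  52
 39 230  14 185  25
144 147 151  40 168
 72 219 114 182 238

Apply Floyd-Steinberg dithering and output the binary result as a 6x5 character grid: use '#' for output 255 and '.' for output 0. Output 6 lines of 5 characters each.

Answer: ...#.
##..#
.#.#.
.#.#.
#.#.#
.#.##

Derivation:
(0,0): OLD=57 → NEW=0, ERR=57
(0,1): OLD=1055/16 → NEW=0, ERR=1055/16
(0,2): OLD=8665/256 → NEW=0, ERR=8665/256
(0,3): OLD=949487/4096 → NEW=255, ERR=-94993/4096
(0,4): OLD=383625/65536 → NEW=0, ERR=383625/65536
(1,0): OLD=68141/256 → NEW=255, ERR=2861/256
(1,1): OLD=518971/2048 → NEW=255, ERR=-3269/2048
(1,2): OLD=6923991/65536 → NEW=0, ERR=6923991/65536
(1,3): OLD=32555211/262144 → NEW=0, ERR=32555211/262144
(1,4): OLD=1240306689/4194304 → NEW=255, ERR=170759169/4194304
(2,0): OLD=4069561/32768 → NEW=0, ERR=4069561/32768
(2,1): OLD=135626883/1048576 → NEW=255, ERR=-131759997/1048576
(2,2): OLD=490350153/16777216 → NEW=0, ERR=490350153/16777216
(2,3): OLD=61695185099/268435456 → NEW=255, ERR=-6755856181/268435456
(2,4): OLD=264026776269/4294967296 → NEW=0, ERR=264026776269/4294967296
(3,0): OLD=910161193/16777216 → NEW=0, ERR=910161193/16777216
(3,1): OLD=30562574581/134217728 → NEW=255, ERR=-3662946059/134217728
(3,2): OLD=-5921818217/4294967296 → NEW=0, ERR=-5921818217/4294967296
(3,3): OLD=1631098992767/8589934592 → NEW=255, ERR=-559334328193/8589934592
(3,4): OLD=1944713904347/137438953472 → NEW=0, ERR=1944713904347/137438953472
(4,0): OLD=334655254855/2147483648 → NEW=255, ERR=-212953075385/2147483648
(4,1): OLD=6749584466119/68719476736 → NEW=0, ERR=6749584466119/68719476736
(4,2): OLD=197500149340809/1099511627776 → NEW=255, ERR=-82875315742071/1099511627776
(4,3): OLD=-189256590220601/17592186044416 → NEW=0, ERR=-189256590220601/17592186044416
(4,4): OLD=46062100150488817/281474976710656 → NEW=255, ERR=-25714018910728463/281474976710656
(5,0): OLD=65341098536629/1099511627776 → NEW=0, ERR=65341098536629/1099511627776
(5,1): OLD=2246192634474847/8796093022208 → NEW=255, ERR=3188913811807/8796093022208
(5,2): OLD=26662890731679063/281474976710656 → NEW=0, ERR=26662890731679063/281474976710656
(5,3): OLD=223199175630845017/1125899906842624 → NEW=255, ERR=-63905300614024103/1125899906842624
(5,4): OLD=3313696940969855747/18014398509481984 → NEW=255, ERR=-1279974678948050173/18014398509481984
Row 0: ...#.
Row 1: ##..#
Row 2: .#.#.
Row 3: .#.#.
Row 4: #.#.#
Row 5: .#.##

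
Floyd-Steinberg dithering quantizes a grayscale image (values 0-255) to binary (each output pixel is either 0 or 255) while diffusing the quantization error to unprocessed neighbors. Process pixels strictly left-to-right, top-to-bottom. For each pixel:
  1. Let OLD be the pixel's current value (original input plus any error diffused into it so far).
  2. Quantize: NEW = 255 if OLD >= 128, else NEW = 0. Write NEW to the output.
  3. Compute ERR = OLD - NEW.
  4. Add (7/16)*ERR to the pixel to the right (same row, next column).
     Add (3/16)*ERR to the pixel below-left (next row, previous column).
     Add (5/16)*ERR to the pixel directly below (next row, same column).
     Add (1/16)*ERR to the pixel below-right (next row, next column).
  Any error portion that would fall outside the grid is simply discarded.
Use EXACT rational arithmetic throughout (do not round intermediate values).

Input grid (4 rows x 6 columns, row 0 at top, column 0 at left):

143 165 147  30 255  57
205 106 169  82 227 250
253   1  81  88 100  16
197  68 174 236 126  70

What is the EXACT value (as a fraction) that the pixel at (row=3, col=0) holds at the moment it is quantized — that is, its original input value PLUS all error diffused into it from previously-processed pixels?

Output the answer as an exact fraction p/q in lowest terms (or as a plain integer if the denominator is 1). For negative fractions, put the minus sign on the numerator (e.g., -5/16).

(0,0): OLD=143 → NEW=255, ERR=-112
(0,1): OLD=116 → NEW=0, ERR=116
(0,2): OLD=791/4 → NEW=255, ERR=-229/4
(0,3): OLD=317/64 → NEW=0, ERR=317/64
(0,4): OLD=263339/1024 → NEW=255, ERR=2219/1024
(0,5): OLD=949421/16384 → NEW=0, ERR=949421/16384
(1,0): OLD=767/4 → NEW=255, ERR=-253/4
(1,1): OLD=3099/32 → NEW=0, ERR=3099/32
(1,2): OLD=206497/1024 → NEW=255, ERR=-54623/1024
(1,3): OLD=116815/2048 → NEW=0, ERR=116815/2048
(1,4): OLD=69155263/262144 → NEW=255, ERR=2308543/262144
(1,5): OLD=1141257545/4194304 → NEW=255, ERR=71710025/4194304
(2,0): OLD=128713/512 → NEW=255, ERR=-1847/512
(2,1): OLD=257729/16384 → NEW=0, ERR=257729/16384
(2,2): OLD=23058175/262144 → NEW=0, ERR=23058175/262144
(2,3): OLD=299104859/2097152 → NEW=255, ERR=-235668901/2097152
(2,4): OLD=4050572421/67108864 → NEW=0, ERR=4050572421/67108864
(2,5): OLD=51861665139/1073741824 → NEW=0, ERR=51861665139/1073741824
(3,0): OLD=52120035/262144 → NEW=255, ERR=-14726685/262144
Target (3,0): original=197, with diffused error = 52120035/262144

Answer: 52120035/262144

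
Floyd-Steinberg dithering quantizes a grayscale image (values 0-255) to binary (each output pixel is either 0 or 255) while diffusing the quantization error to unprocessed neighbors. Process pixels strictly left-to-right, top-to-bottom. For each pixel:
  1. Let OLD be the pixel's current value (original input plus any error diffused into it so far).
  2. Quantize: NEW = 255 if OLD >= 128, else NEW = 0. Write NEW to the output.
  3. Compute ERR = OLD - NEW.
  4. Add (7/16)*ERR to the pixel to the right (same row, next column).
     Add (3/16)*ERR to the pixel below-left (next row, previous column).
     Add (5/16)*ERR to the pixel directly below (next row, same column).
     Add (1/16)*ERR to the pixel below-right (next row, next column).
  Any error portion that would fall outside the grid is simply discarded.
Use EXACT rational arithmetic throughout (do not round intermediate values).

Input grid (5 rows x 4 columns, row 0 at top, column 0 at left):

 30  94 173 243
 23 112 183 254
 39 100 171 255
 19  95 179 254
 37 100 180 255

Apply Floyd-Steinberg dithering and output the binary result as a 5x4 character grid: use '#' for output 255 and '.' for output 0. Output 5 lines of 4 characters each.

(0,0): OLD=30 → NEW=0, ERR=30
(0,1): OLD=857/8 → NEW=0, ERR=857/8
(0,2): OLD=28143/128 → NEW=255, ERR=-4497/128
(0,3): OLD=466185/2048 → NEW=255, ERR=-56055/2048
(1,0): OLD=6715/128 → NEW=0, ERR=6715/128
(1,1): OLD=167645/1024 → NEW=255, ERR=-93475/1024
(1,2): OLD=4379361/32768 → NEW=255, ERR=-3976479/32768
(1,3): OLD=99698167/524288 → NEW=255, ERR=-33995273/524288
(2,0): OLD=627151/16384 → NEW=0, ERR=627151/16384
(2,1): OLD=36042517/524288 → NEW=0, ERR=36042517/524288
(2,2): OLD=152348281/1048576 → NEW=255, ERR=-115038599/1048576
(2,3): OLD=3005719829/16777216 → NEW=255, ERR=-1272470251/16777216
(3,0): OLD=367855263/8388608 → NEW=0, ERR=367855263/8388608
(3,1): OLD=15769247297/134217728 → NEW=0, ERR=15769247297/134217728
(3,2): OLD=399847199039/2147483648 → NEW=255, ERR=-147761131201/2147483648
(3,3): OLD=6643065615673/34359738368 → NEW=255, ERR=-2118667668167/34359738368
(4,0): OLD=156193057907/2147483648 → NEW=0, ERR=156193057907/2147483648
(4,1): OLD=2720876289817/17179869184 → NEW=255, ERR=-1659990352103/17179869184
(4,2): OLD=61576215377849/549755813888 → NEW=0, ERR=61576215377849/549755813888
(4,3): OLD=2466716965267167/8796093022208 → NEW=255, ERR=223713244604127/8796093022208
Row 0: ..##
Row 1: .###
Row 2: ..##
Row 3: ..##
Row 4: .#.#

Answer: ..##
.###
..##
..##
.#.#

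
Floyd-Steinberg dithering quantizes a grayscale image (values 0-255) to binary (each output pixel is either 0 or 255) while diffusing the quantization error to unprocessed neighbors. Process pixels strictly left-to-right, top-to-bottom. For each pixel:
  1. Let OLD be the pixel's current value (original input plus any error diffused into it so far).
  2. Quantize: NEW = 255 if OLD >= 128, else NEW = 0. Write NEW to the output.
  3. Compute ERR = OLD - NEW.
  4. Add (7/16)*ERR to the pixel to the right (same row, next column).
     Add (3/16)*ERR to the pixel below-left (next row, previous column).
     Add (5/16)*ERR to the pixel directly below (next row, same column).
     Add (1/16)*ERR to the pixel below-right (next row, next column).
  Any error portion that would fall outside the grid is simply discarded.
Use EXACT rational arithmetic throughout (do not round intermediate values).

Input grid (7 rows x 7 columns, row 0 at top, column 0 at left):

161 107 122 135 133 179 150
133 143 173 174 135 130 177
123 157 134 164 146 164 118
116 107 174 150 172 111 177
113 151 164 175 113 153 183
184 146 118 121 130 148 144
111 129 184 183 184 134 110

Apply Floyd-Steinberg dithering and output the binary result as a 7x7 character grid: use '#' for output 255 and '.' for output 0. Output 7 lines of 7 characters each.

(0,0): OLD=161 → NEW=255, ERR=-94
(0,1): OLD=527/8 → NEW=0, ERR=527/8
(0,2): OLD=19305/128 → NEW=255, ERR=-13335/128
(0,3): OLD=183135/2048 → NEW=0, ERR=183135/2048
(0,4): OLD=5640089/32768 → NEW=255, ERR=-2715751/32768
(0,5): OLD=74837295/524288 → NEW=255, ERR=-58856145/524288
(0,6): OLD=846298185/8388608 → NEW=0, ERR=846298185/8388608
(1,0): OLD=14845/128 → NEW=0, ERR=14845/128
(1,1): OLD=193451/1024 → NEW=255, ERR=-67669/1024
(1,2): OLD=4339015/32768 → NEW=255, ERR=-4016825/32768
(1,3): OLD=16549531/131072 → NEW=0, ERR=16549531/131072
(1,4): OLD=1248902993/8388608 → NEW=255, ERR=-890192047/8388608
(1,5): OLD=4176065505/67108864 → NEW=0, ERR=4176065505/67108864
(1,6): OLD=245603102223/1073741824 → NEW=255, ERR=-28201062897/1073741824
(2,0): OLD=2406025/16384 → NEW=255, ERR=-1771895/16384
(2,1): OLD=38429491/524288 → NEW=0, ERR=38429491/524288
(2,2): OLD=1235681753/8388608 → NEW=255, ERR=-903413287/8388608
(2,3): OLD=8642390481/67108864 → NEW=255, ERR=-8470369839/67108864
(2,4): OLD=41433795969/536870912 → NEW=0, ERR=41433795969/536870912
(2,5): OLD=3533109159435/17179869184 → NEW=255, ERR=-847757482485/17179869184
(2,6): OLD=25314278379517/274877906944 → NEW=0, ERR=25314278379517/274877906944
(3,0): OLD=804863801/8388608 → NEW=0, ERR=804863801/8388608
(3,1): OLD=9726126341/67108864 → NEW=255, ERR=-7386633979/67108864
(3,2): OLD=39247986687/536870912 → NEW=0, ERR=39247986687/536870912
(3,3): OLD=322723559897/2147483648 → NEW=255, ERR=-224884770343/2147483648
(3,4): OLD=36603173083961/274877906944 → NEW=255, ERR=-33490693186759/274877906944
(3,5): OLD=141542325250555/2199023255552 → NEW=0, ERR=141542325250555/2199023255552
(3,6): OLD=8122488313899749/35184372088832 → NEW=255, ERR=-849526568752411/35184372088832
(4,0): OLD=131367476215/1073741824 → NEW=0, ERR=131367476215/1073741824
(4,1): OLD=3261312348619/17179869184 → NEW=255, ERR=-1119554293301/17179869184
(4,2): OLD=36234561768773/274877906944 → NEW=255, ERR=-33859304501947/274877906944
(4,3): OLD=154169822266759/2199023255552 → NEW=0, ERR=154169822266759/2199023255552
(4,4): OLD=1954870022677701/17592186044416 → NEW=0, ERR=1954870022677701/17592186044416
(4,5): OLD=117987520776830565/562949953421312 → NEW=255, ERR=-25564717345603995/562949953421312
(4,6): OLD=1437637151962322771/9007199254740992 → NEW=255, ERR=-859198657996630189/9007199254740992
(5,0): OLD=57728270094993/274877906944 → NEW=255, ERR=-12365596175727/274877906944
(5,1): OLD=199021717166107/2199023255552 → NEW=0, ERR=199021717166107/2199023255552
(5,2): OLD=2254871131912397/17592186044416 → NEW=255, ERR=-2231136309413683/17592186044416
(5,3): OLD=14152462743336225/140737488355328 → NEW=0, ERR=14152462743336225/140737488355328
(5,4): OLD=1842757386021653739/9007199254740992 → NEW=255, ERR=-454078423937299221/9007199254740992
(5,5): OLD=7264309478819173627/72057594037927936 → NEW=0, ERR=7264309478819173627/72057594037927936
(5,6): OLD=179230632875017661013/1152921504606846976 → NEW=255, ERR=-114764350799728317867/1152921504606846976
(6,0): OLD=4007906606329593/35184372088832 → NEW=0, ERR=4007906606329593/35184372088832
(6,1): OLD=101628013441969805/562949953421312 → NEW=255, ERR=-41924224680464755/562949953421312
(6,2): OLD=1227652393117458055/9007199254740992 → NEW=255, ERR=-1069183416841494905/9007199254740992
(6,3): OLD=10456503257813524441/72057594037927936 → NEW=255, ERR=-7918183221858099239/72057594037927936
(6,4): OLD=20948265837275856019/144115188075855872 → NEW=255, ERR=-15801107122067391341/144115188075855872
(6,5): OLD=1765731374683680637719/18446744073709551616 → NEW=0, ERR=1765731374683680637719/18446744073709551616
(6,6): OLD=37504904355114018327345/295147905179352825856 → NEW=0, ERR=37504904355114018327345/295147905179352825856
Row 0: #.#.##.
Row 1: .##.#.#
Row 2: #.##.#.
Row 3: .#.##.#
Row 4: .##..##
Row 5: #.#.#.#
Row 6: .####..

Answer: #.#.##.
.##.#.#
#.##.#.
.#.##.#
.##..##
#.#.#.#
.####..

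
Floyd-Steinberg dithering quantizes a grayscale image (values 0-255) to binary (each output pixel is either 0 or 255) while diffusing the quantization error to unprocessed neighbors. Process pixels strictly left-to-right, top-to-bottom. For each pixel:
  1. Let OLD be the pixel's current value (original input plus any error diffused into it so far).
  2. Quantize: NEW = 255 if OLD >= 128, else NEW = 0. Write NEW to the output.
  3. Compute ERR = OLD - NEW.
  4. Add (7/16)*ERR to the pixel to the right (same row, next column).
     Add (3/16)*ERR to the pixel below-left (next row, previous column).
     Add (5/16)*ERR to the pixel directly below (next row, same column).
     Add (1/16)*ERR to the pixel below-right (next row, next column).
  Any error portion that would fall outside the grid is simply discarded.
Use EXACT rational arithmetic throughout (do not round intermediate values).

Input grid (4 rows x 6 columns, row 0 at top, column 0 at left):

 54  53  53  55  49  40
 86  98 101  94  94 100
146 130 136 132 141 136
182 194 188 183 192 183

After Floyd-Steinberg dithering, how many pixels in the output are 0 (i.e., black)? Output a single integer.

Answer: 12

Derivation:
(0,0): OLD=54 → NEW=0, ERR=54
(0,1): OLD=613/8 → NEW=0, ERR=613/8
(0,2): OLD=11075/128 → NEW=0, ERR=11075/128
(0,3): OLD=190165/2048 → NEW=0, ERR=190165/2048
(0,4): OLD=2936787/32768 → NEW=0, ERR=2936787/32768
(0,5): OLD=41529029/524288 → NEW=0, ERR=41529029/524288
(1,0): OLD=15007/128 → NEW=0, ERR=15007/128
(1,1): OLD=197465/1024 → NEW=255, ERR=-63655/1024
(1,2): OLD=4031821/32768 → NEW=0, ERR=4031821/32768
(1,3): OLD=26091145/131072 → NEW=255, ERR=-7332215/131072
(1,4): OLD=991439419/8388608 → NEW=0, ERR=991439419/8388608
(1,5): OLD=24435988525/134217728 → NEW=255, ERR=-9789532115/134217728
(2,0): OLD=2801379/16384 → NEW=255, ERR=-1376541/16384
(2,1): OLD=54638321/524288 → NEW=0, ERR=54638321/524288
(2,2): OLD=1725286675/8388608 → NEW=255, ERR=-413808365/8388608
(2,3): OLD=8240118587/67108864 → NEW=0, ERR=8240118587/67108864
(2,4): OLD=460595223601/2147483648 → NEW=255, ERR=-87013106639/2147483648
(2,5): OLD=3534478593639/34359738368 → NEW=0, ERR=3534478593639/34359738368
(3,0): OLD=1470395059/8388608 → NEW=255, ERR=-668699981/8388608
(3,1): OLD=11891095479/67108864 → NEW=255, ERR=-5221664841/67108864
(3,2): OLD=90236767637/536870912 → NEW=255, ERR=-46665314923/536870912
(3,3): OLD=5932648016063/34359738368 → NEW=255, ERR=-2829085267777/34359738368
(3,4): OLD=46805423679199/274877906944 → NEW=255, ERR=-23288442591521/274877906944
(3,5): OLD=772064879487153/4398046511104 → NEW=255, ERR=-349436980844367/4398046511104
Output grid:
  Row 0: ......  (6 black, running=6)
  Row 1: .#.#.#  (3 black, running=9)
  Row 2: #.#.#.  (3 black, running=12)
  Row 3: ######  (0 black, running=12)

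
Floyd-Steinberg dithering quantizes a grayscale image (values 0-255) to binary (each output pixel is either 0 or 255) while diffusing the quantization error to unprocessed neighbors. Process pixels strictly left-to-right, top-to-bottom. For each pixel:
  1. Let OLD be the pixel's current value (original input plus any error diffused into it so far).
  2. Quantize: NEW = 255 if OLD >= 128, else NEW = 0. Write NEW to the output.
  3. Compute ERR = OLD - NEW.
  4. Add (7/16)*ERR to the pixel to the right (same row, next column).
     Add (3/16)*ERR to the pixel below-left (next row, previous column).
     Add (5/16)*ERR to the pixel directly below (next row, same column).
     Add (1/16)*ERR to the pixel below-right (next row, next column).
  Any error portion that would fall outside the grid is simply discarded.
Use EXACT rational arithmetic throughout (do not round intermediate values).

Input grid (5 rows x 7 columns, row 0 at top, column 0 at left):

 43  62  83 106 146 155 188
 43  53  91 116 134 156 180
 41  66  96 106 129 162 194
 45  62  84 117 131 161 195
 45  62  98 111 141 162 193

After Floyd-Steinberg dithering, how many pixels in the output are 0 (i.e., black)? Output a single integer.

(0,0): OLD=43 → NEW=0, ERR=43
(0,1): OLD=1293/16 → NEW=0, ERR=1293/16
(0,2): OLD=30299/256 → NEW=0, ERR=30299/256
(0,3): OLD=646269/4096 → NEW=255, ERR=-398211/4096
(0,4): OLD=6780779/65536 → NEW=0, ERR=6780779/65536
(0,5): OLD=209994733/1048576 → NEW=255, ERR=-57392147/1048576
(0,6): OLD=2752371579/16777216 → NEW=255, ERR=-1525818501/16777216
(1,0): OLD=18327/256 → NEW=0, ERR=18327/256
(1,1): OLD=275361/2048 → NEW=255, ERR=-246879/2048
(1,2): OLD=4067765/65536 → NEW=0, ERR=4067765/65536
(1,3): OLD=36587793/262144 → NEW=255, ERR=-30258927/262144
(1,4): OLD=1669240851/16777216 → NEW=0, ERR=1669240851/16777216
(1,5): OLD=23063834627/134217728 → NEW=255, ERR=-11161686013/134217728
(1,6): OLD=240036319693/2147483648 → NEW=0, ERR=240036319693/2147483648
(2,0): OLD=1335931/32768 → NEW=0, ERR=1335931/32768
(2,1): OLD=65303417/1048576 → NEW=0, ERR=65303417/1048576
(2,2): OLD=1903648683/16777216 → NEW=0, ERR=1903648683/16777216
(2,3): OLD=19072956435/134217728 → NEW=255, ERR=-15152564205/134217728
(2,4): OLD=94374723267/1073741824 → NEW=0, ERR=94374723267/1073741824
(2,5): OLD=6928360648321/34359738368 → NEW=255, ERR=-1833372635519/34359738368
(2,6): OLD=110164533401751/549755813888 → NEW=255, ERR=-30023199139689/549755813888
(3,0): OLD=1164633931/16777216 → NEW=0, ERR=1164633931/16777216
(3,1): OLD=18207325935/134217728 → NEW=255, ERR=-16018194705/134217728
(3,2): OLD=53654177789/1073741824 → NEW=0, ERR=53654177789/1073741824
(3,3): OLD=546119764091/4294967296 → NEW=0, ERR=546119764091/4294967296
(3,4): OLD=108321499788107/549755813888 → NEW=255, ERR=-31866232753333/549755813888
(3,5): OLD=502343898677137/4398046511104 → NEW=0, ERR=502343898677137/4398046511104
(3,6): OLD=15802712742450447/70368744177664 → NEW=255, ERR=-2141317022853873/70368744177664
(4,0): OLD=95167537285/2147483648 → NEW=0, ERR=95167537285/2147483648
(4,1): OLD=1986019173313/34359738368 → NEW=0, ERR=1986019173313/34359738368
(4,2): OLD=85369088914159/549755813888 → NEW=255, ERR=-54818643627281/549755813888
(4,3): OLD=437012354930165/4398046511104 → NEW=0, ERR=437012354930165/4398046511104
(4,4): OLD=6886344218944527/35184372088832 → NEW=255, ERR=-2085670663707633/35184372088832
(4,5): OLD=182881078649780943/1125899906842624 → NEW=255, ERR=-104223397595088177/1125899906842624
(4,6): OLD=2704509805397442905/18014398509481984 → NEW=255, ERR=-1889161814520463015/18014398509481984
Output grid:
  Row 0: ...#.##  (4 black, running=4)
  Row 1: .#.#.#.  (4 black, running=8)
  Row 2: ...#.##  (4 black, running=12)
  Row 3: .#..#.#  (4 black, running=16)
  Row 4: ..#.###  (3 black, running=19)

Answer: 19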